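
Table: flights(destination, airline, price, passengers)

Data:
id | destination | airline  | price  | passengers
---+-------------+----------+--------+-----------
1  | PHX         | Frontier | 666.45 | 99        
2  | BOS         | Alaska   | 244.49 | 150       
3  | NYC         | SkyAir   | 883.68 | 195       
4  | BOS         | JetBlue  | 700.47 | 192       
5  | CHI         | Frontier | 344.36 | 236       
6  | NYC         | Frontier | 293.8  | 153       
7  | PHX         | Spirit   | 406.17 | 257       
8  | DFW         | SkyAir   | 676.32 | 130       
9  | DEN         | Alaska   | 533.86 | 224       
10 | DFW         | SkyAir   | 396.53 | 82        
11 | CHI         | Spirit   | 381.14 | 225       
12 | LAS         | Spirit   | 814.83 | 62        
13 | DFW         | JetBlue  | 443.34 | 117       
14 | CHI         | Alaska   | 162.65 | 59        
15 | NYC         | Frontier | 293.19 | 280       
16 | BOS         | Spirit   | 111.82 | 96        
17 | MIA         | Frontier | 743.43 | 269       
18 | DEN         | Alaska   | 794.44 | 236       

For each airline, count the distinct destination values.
SELECT airline, COUNT(DISTINCT destination)
FROM flights
GROUP BY airline

Result:
  Alaska: 3 distinct
  Frontier: 4 distinct
  JetBlue: 2 distinct
  SkyAir: 2 distinct
  Spirit: 4 distinct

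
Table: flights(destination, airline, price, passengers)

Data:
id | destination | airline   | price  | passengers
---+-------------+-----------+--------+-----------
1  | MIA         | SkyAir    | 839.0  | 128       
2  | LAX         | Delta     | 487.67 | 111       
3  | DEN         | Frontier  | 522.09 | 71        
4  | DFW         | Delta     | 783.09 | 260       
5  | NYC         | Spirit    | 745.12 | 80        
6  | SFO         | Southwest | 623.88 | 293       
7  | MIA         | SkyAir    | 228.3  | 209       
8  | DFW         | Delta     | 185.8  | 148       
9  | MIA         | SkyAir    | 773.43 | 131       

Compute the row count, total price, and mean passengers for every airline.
SELECT airline,
       COUNT(*) as cnt,
       SUM(price) as total_price,
       AVG(passengers) as avg_passengers
FROM flights
GROUP BY airline

Result:
  Delta: 3 records, 1456.56 total price, 173.00 avg passengers
  Frontier: 1 records, 522.09 total price, 71.00 avg passengers
  SkyAir: 3 records, 1840.73 total price, 156.00 avg passengers
  Southwest: 1 records, 623.88 total price, 293.00 avg passengers
  Spirit: 1 records, 745.12 total price, 80.00 avg passengers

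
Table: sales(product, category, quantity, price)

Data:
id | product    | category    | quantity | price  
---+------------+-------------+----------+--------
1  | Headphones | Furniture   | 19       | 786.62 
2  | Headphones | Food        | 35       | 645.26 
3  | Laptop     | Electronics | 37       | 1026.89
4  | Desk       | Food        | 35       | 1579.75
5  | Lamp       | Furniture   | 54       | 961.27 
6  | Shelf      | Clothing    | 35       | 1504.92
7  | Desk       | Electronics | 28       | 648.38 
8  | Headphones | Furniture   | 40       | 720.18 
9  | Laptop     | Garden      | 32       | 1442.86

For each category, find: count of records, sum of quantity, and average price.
SELECT category,
       COUNT(*) as cnt,
       SUM(quantity) as total_quantity,
       AVG(price) as avg_price
FROM sales
GROUP BY category

Result:
  Clothing: 1 records, 35 total quantity, 1504.92 avg price
  Electronics: 2 records, 65 total quantity, 837.64 avg price
  Food: 2 records, 70 total quantity, 1112.51 avg price
  Furniture: 3 records, 113 total quantity, 822.69 avg price
  Garden: 1 records, 32 total quantity, 1442.86 avg price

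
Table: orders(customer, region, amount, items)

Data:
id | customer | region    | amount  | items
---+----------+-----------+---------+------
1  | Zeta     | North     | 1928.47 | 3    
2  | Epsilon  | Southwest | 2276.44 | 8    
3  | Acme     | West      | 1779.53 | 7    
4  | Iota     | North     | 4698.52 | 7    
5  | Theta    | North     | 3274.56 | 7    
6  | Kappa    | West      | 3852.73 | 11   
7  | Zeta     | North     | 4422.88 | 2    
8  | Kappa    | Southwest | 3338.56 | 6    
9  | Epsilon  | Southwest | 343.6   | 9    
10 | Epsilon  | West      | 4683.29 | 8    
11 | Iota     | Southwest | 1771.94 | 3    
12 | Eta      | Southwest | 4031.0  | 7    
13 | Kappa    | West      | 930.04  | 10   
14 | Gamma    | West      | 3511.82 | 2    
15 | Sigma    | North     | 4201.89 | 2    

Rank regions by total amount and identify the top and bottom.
SELECT region, SUM(amount)
FROM orders
GROUP BY region
ORDER BY SUM(amount)

All groups:
  Southwest: 11761.54
  West: 14757.41
  North: 18526.32

Highest: North (18526.32)
Lowest: Southwest (11761.54)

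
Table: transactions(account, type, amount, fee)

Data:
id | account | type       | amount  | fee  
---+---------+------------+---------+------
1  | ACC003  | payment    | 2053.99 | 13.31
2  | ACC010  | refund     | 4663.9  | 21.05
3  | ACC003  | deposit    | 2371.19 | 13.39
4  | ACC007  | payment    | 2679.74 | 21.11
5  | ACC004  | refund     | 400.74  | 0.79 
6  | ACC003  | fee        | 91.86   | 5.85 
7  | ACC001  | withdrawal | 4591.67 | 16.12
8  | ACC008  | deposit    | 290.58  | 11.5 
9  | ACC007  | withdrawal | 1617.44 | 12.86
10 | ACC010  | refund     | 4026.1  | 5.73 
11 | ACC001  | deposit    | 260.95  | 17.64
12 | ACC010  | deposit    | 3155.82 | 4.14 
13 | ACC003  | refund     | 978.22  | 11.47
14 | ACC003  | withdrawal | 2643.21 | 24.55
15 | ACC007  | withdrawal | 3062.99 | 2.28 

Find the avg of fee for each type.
SELECT type, AVG(fee) as result
FROM transactions
GROUP BY type

Result:
  deposit: 11.67
  fee: 5.85
  payment: 17.21
  refund: 9.76
  withdrawal: 13.95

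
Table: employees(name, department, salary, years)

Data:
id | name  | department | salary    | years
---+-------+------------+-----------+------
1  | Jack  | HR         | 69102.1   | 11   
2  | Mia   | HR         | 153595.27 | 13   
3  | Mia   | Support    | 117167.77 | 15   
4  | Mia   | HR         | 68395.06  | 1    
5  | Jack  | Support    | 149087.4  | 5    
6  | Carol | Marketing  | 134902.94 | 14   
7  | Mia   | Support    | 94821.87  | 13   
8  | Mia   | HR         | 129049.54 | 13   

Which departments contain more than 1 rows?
SELECT department, COUNT(*) as cnt
FROM employees
GROUP BY department
HAVING COUNT(*) > 1

Result:
  HR: 4
  Support: 3

Note: HAVING filters groups after aggregation, WHERE filters rows before.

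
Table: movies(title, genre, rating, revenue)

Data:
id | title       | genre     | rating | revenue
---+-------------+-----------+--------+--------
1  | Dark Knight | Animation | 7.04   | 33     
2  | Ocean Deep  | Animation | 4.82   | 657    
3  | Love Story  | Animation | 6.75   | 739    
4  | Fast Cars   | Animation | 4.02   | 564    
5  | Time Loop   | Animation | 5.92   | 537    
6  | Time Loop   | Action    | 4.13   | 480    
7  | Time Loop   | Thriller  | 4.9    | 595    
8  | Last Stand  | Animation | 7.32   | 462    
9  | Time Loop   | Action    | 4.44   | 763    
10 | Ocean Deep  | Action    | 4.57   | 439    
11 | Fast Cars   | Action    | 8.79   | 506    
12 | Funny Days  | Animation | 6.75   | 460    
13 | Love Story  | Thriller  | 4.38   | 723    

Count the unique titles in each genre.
SELECT genre, COUNT(DISTINCT title)
FROM movies
GROUP BY genre

Result:
  Action: 3 distinct
  Animation: 7 distinct
  Thriller: 2 distinct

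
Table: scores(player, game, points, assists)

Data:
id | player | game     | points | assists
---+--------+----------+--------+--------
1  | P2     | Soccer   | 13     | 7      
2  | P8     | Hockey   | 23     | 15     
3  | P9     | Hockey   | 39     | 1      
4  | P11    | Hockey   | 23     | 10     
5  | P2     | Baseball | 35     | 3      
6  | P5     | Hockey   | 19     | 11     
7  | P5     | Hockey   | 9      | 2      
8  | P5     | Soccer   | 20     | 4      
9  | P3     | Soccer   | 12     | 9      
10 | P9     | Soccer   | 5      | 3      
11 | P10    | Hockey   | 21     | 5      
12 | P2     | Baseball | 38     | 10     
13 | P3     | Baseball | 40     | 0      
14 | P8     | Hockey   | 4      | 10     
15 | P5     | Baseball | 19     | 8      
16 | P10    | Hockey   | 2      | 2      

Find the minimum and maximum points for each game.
SELECT game, MIN(points), MAX(points)
FROM scores
GROUP BY game

Result:
  Baseball: min=19, max=40
  Hockey: min=2, max=39
  Soccer: min=5, max=20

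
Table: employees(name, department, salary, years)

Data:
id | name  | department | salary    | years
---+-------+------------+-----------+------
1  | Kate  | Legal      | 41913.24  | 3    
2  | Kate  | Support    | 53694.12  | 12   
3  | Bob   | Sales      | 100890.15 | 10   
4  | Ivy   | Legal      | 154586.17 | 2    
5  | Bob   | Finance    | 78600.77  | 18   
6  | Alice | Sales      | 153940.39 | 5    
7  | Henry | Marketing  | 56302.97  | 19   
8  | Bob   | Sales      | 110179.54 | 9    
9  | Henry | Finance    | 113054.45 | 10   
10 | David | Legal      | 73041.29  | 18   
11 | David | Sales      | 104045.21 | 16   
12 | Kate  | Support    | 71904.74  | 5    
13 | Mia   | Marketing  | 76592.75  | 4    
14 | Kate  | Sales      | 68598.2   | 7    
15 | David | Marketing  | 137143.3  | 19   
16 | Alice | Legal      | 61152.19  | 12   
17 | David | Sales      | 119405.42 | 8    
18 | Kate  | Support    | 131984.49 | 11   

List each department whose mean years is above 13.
SELECT department, AVG(years)
FROM employees
GROUP BY department
HAVING AVG(years) > 13

Result:
  Finance: avg=14.00
  Marketing: avg=14.00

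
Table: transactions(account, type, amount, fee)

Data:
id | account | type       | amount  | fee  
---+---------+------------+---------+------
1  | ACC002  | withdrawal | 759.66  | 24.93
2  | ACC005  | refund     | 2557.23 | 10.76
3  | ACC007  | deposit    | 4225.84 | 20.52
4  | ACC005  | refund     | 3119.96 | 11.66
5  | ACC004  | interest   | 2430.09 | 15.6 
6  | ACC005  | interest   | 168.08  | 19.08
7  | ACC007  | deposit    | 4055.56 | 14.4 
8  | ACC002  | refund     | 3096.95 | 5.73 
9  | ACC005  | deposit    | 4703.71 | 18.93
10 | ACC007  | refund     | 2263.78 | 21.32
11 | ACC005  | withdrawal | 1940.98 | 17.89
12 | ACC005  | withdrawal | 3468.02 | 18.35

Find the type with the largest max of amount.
SELECT type, MAX(amount) as val
FROM transactions
GROUP BY type
ORDER BY val DESC
LIMIT 1

Result: deposit with max(amount) = 4703.71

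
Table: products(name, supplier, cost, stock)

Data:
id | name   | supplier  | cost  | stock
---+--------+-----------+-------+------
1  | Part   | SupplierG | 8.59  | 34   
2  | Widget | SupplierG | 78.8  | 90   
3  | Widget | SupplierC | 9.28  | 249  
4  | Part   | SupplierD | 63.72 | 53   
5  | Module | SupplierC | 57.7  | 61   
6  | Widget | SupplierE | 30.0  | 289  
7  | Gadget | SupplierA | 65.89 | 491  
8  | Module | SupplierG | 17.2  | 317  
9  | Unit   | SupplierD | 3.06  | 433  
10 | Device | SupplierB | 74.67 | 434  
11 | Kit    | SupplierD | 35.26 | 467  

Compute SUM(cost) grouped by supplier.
SELECT supplier, SUM(cost) as result
FROM products
GROUP BY supplier

Result:
  SupplierA: 65.89
  SupplierB: 74.67
  SupplierC: 66.98
  SupplierD: 102.04
  SupplierE: 30.00
  SupplierG: 104.59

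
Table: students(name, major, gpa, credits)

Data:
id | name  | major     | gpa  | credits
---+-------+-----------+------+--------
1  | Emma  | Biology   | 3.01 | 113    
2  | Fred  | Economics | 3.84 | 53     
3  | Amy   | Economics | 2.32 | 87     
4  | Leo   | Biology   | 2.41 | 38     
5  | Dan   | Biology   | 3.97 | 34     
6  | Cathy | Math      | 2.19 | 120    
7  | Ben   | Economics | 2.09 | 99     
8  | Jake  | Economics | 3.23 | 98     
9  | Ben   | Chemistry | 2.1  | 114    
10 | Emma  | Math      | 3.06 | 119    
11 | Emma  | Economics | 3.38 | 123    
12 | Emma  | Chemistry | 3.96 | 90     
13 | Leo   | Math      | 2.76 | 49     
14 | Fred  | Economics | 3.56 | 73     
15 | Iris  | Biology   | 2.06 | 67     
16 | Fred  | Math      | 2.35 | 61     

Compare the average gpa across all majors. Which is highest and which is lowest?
SELECT major, AVG(gpa)
FROM students
GROUP BY major
ORDER BY AVG(gpa)

All groups:
  Math: 2.59
  Biology: 2.86
  Chemistry: 3.03
  Economics: 3.07

Highest: Economics (3.07)
Lowest: Math (2.59)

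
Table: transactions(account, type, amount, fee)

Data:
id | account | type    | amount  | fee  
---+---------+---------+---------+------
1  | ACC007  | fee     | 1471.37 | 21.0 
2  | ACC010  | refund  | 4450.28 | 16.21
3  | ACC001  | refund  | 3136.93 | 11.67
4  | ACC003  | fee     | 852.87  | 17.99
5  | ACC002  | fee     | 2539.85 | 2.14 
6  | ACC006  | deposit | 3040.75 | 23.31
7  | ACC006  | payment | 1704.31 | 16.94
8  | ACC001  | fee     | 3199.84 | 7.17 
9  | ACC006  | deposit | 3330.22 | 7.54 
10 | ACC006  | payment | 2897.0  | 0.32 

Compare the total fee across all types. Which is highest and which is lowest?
SELECT type, SUM(fee)
FROM transactions
GROUP BY type
ORDER BY SUM(fee)

All groups:
  payment: 17.26
  refund: 27.88
  deposit: 30.85
  fee: 48.30

Highest: fee (48.30)
Lowest: payment (17.26)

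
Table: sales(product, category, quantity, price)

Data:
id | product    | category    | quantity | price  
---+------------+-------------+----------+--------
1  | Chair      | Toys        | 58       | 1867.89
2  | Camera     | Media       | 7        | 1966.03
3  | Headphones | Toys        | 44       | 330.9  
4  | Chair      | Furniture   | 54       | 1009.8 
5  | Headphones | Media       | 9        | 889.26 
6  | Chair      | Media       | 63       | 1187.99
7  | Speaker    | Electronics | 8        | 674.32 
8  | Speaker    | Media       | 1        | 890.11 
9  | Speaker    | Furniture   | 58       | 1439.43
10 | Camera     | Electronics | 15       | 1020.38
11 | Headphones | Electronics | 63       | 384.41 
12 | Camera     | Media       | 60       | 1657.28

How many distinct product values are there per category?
SELECT category, COUNT(DISTINCT product)
FROM sales
GROUP BY category

Result:
  Electronics: 3 distinct
  Furniture: 2 distinct
  Media: 4 distinct
  Toys: 2 distinct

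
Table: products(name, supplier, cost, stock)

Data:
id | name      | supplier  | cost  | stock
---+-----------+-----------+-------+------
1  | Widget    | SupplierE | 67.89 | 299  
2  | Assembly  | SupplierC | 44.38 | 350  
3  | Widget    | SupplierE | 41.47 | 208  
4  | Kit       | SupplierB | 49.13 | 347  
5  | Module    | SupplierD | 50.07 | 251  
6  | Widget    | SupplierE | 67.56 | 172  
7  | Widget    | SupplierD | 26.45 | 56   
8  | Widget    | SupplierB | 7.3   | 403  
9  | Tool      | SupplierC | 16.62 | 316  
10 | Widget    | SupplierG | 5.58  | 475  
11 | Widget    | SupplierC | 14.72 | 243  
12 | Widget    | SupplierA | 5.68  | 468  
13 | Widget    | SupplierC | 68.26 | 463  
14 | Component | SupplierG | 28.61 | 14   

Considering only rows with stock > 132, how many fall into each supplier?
SELECT supplier, COUNT(*)
FROM products
WHERE stock > 132
GROUP BY supplier

Note: WHERE filters rows before grouping.

Result:
  SupplierA: 1
  SupplierB: 2
  SupplierC: 4
  SupplierD: 1
  SupplierE: 3
  SupplierG: 1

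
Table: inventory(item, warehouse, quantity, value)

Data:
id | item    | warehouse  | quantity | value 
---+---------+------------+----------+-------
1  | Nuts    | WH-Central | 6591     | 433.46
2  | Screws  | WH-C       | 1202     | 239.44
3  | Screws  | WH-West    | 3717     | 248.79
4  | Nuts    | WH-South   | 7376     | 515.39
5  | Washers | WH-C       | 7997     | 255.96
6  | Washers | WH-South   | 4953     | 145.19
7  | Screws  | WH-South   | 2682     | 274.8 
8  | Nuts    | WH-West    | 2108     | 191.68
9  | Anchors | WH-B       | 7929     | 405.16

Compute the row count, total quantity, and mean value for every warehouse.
SELECT warehouse,
       COUNT(*) as cnt,
       SUM(quantity) as total_quantity,
       AVG(value) as avg_value
FROM inventory
GROUP BY warehouse

Result:
  WH-B: 1 records, 7929 total quantity, 405.16 avg value
  WH-C: 2 records, 9199 total quantity, 247.70 avg value
  WH-Central: 1 records, 6591 total quantity, 433.46 avg value
  WH-South: 3 records, 15011 total quantity, 311.79 avg value
  WH-West: 2 records, 5825 total quantity, 220.24 avg value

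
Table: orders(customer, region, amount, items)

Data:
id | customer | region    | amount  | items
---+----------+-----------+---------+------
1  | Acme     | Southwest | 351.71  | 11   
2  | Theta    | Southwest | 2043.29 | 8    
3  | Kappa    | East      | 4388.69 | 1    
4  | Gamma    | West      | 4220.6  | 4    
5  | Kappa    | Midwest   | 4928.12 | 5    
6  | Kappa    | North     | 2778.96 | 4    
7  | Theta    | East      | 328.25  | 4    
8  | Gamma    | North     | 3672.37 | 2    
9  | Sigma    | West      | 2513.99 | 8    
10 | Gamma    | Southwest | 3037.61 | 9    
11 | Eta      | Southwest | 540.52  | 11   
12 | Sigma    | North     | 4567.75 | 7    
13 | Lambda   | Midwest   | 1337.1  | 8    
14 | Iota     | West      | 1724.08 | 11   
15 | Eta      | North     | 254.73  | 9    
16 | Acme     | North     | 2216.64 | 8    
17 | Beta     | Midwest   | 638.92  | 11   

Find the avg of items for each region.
SELECT region, AVG(items) as result
FROM orders
GROUP BY region

Result:
  East: 2.50
  Midwest: 8.00
  North: 6.00
  Southwest: 9.75
  West: 7.67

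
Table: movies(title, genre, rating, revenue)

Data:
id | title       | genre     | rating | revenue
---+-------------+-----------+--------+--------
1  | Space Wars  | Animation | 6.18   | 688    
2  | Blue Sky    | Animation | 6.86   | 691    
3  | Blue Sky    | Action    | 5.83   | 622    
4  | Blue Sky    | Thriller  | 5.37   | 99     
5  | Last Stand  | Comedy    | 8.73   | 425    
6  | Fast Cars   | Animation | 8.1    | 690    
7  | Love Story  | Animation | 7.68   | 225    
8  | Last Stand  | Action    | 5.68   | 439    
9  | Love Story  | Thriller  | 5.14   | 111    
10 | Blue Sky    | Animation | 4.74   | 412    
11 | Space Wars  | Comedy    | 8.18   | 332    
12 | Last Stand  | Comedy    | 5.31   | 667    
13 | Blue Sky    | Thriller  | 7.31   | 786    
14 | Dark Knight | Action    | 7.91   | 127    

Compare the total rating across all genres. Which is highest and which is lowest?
SELECT genre, SUM(rating)
FROM movies
GROUP BY genre
ORDER BY SUM(rating)

All groups:
  Thriller: 17.82
  Action: 19.42
  Comedy: 22.22
  Animation: 33.56

Highest: Animation (33.56)
Lowest: Thriller (17.82)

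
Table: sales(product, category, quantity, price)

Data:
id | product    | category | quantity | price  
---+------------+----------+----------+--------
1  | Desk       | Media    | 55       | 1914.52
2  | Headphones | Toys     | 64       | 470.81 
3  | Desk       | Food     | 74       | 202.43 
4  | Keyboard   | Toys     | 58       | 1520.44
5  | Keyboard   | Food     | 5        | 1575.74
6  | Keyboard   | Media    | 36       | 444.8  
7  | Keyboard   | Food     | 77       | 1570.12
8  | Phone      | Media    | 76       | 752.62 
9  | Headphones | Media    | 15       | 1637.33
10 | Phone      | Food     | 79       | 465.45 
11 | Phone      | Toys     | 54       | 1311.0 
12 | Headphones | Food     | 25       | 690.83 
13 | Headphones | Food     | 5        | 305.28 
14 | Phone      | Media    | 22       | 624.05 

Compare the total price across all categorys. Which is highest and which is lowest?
SELECT category, SUM(price)
FROM sales
GROUP BY category
ORDER BY SUM(price)

All groups:
  Toys: 3302.25
  Food: 4809.85
  Media: 5373.32

Highest: Media (5373.32)
Lowest: Toys (3302.25)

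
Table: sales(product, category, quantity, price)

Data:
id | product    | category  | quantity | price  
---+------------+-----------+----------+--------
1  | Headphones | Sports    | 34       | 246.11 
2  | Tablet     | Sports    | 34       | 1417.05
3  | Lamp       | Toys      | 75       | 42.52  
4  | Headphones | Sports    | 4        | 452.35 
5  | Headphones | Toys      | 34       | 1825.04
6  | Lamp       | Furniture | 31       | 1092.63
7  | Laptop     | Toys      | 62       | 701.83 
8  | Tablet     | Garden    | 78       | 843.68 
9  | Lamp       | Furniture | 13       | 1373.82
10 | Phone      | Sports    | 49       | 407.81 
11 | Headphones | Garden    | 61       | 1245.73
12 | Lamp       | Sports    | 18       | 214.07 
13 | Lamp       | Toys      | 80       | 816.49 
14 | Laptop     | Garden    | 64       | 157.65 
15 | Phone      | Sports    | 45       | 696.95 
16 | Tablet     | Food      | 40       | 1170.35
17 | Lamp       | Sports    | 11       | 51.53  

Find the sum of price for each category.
SELECT category, SUM(price) as result
FROM sales
GROUP BY category

Result:
  Food: 1170.35
  Furniture: 2466.45
  Garden: 2247.06
  Sports: 3485.87
  Toys: 3385.88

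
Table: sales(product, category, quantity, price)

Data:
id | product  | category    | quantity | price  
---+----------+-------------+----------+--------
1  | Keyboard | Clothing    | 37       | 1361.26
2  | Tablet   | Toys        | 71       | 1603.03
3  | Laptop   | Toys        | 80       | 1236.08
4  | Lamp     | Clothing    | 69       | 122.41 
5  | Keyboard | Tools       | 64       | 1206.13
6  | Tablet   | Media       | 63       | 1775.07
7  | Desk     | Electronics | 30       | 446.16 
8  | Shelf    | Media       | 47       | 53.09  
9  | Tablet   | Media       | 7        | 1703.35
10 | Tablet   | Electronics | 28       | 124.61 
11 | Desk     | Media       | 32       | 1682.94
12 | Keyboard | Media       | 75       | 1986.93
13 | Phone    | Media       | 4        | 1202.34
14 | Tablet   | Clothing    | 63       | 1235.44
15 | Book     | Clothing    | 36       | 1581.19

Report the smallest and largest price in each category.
SELECT category, MIN(price), MAX(price)
FROM sales
GROUP BY category

Result:
  Clothing: min=122.41, max=1581.19
  Electronics: min=124.61, max=446.16
  Media: min=53.09, max=1986.93
  Tools: min=1206.13, max=1206.13
  Toys: min=1236.08, max=1603.03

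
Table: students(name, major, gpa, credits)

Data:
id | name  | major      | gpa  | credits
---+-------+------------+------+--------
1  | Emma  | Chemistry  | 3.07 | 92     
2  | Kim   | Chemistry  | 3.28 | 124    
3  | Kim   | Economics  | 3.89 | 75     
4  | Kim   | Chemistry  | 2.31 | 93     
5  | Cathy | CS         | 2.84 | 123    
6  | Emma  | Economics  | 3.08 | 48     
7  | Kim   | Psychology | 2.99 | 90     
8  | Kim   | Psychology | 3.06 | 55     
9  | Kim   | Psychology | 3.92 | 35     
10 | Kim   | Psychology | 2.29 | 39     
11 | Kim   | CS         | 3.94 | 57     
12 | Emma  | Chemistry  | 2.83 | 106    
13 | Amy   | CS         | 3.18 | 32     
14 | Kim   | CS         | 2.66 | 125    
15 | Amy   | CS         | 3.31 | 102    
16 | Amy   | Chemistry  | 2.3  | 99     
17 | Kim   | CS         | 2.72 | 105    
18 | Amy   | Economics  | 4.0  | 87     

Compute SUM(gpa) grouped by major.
SELECT major, SUM(gpa) as result
FROM students
GROUP BY major

Result:
  CS: 18.65
  Chemistry: 13.79
  Economics: 10.97
  Psychology: 12.26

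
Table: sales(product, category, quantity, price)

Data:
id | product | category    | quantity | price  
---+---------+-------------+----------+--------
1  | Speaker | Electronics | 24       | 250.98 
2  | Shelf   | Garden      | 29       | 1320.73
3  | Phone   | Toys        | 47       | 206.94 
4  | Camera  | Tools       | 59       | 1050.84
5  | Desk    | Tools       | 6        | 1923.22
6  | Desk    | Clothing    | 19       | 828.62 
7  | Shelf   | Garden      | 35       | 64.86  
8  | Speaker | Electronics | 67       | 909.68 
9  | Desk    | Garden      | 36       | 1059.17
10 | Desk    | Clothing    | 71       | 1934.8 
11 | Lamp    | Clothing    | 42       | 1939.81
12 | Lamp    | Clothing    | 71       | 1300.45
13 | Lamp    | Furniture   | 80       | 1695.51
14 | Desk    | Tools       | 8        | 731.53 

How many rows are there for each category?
SELECT category, COUNT(*) as count
FROM sales
GROUP BY category

Result:
  Clothing: 4
  Electronics: 2
  Furniture: 1
  Garden: 3
  Tools: 3
  Toys: 1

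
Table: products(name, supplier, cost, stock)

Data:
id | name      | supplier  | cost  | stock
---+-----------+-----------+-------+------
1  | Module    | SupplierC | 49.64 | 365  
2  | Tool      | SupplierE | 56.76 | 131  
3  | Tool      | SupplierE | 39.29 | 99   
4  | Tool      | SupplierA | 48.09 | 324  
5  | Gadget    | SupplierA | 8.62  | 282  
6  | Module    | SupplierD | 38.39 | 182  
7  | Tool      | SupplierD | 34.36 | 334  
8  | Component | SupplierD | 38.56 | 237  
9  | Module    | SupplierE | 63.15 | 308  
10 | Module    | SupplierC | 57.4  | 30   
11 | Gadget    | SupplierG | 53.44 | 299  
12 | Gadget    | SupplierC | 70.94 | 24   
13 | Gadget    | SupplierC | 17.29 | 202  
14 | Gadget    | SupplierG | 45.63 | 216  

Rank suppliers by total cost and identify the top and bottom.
SELECT supplier, SUM(cost)
FROM products
GROUP BY supplier
ORDER BY SUM(cost)

All groups:
  SupplierA: 56.71
  SupplierG: 99.07
  SupplierD: 111.31
  SupplierE: 159.20
  SupplierC: 195.27

Highest: SupplierC (195.27)
Lowest: SupplierA (56.71)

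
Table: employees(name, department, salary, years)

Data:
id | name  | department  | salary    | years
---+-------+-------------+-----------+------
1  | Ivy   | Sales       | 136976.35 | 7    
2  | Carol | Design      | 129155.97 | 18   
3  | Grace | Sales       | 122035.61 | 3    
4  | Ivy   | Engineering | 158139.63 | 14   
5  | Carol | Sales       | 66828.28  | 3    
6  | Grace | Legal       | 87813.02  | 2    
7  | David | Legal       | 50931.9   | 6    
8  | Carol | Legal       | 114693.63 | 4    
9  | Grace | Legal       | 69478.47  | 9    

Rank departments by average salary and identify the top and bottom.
SELECT department, AVG(salary)
FROM employees
GROUP BY department
ORDER BY AVG(salary)

All groups:
  Legal: 80729.26
  Sales: 108613.41
  Design: 129155.97
  Engineering: 158139.63

Highest: Engineering (158139.63)
Lowest: Legal (80729.26)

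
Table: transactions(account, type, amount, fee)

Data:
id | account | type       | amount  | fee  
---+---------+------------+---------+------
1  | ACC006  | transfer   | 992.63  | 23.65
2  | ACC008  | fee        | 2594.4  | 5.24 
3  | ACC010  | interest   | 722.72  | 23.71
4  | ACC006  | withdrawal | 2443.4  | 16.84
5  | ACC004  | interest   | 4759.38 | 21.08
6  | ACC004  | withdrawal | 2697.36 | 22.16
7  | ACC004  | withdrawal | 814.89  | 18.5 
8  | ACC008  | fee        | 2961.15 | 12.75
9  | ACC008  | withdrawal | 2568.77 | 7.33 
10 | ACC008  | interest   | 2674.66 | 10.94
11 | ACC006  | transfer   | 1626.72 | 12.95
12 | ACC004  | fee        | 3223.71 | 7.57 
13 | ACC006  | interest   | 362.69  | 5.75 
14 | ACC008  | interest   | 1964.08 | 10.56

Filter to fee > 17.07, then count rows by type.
SELECT type, COUNT(*)
FROM transactions
WHERE fee > 17.07
GROUP BY type

Note: WHERE filters rows before grouping.

Result:
  interest: 2
  transfer: 1
  withdrawal: 2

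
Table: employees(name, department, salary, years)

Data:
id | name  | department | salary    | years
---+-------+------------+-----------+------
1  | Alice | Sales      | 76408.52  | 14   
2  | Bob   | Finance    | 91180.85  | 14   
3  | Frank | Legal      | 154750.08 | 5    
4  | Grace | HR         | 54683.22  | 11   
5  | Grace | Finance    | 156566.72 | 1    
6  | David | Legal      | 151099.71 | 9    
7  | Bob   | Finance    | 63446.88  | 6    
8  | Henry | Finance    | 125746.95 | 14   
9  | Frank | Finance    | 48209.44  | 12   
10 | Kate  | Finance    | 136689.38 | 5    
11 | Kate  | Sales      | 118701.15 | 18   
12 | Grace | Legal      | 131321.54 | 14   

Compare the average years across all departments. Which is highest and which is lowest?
SELECT department, AVG(years)
FROM employees
GROUP BY department
ORDER BY AVG(years)

All groups:
  Finance: 8.67
  Legal: 9.33
  HR: 11.00
  Sales: 16.00

Highest: Sales (16.00)
Lowest: Finance (8.67)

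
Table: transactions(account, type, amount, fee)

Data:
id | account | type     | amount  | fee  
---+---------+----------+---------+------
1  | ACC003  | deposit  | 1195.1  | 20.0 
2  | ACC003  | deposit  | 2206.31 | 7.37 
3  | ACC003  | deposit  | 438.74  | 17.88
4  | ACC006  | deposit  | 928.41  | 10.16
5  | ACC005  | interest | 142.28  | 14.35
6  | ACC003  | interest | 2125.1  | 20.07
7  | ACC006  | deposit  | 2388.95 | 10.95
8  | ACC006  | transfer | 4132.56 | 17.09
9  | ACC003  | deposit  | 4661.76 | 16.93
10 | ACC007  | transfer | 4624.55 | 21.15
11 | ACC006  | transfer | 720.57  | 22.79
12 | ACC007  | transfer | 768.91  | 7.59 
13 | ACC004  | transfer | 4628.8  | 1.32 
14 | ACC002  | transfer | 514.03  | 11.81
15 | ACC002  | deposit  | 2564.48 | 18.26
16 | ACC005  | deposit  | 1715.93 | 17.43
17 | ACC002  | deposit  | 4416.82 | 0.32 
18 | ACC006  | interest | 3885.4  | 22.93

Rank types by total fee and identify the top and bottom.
SELECT type, SUM(fee)
FROM transactions
GROUP BY type
ORDER BY SUM(fee)

All groups:
  interest: 57.35
  transfer: 81.75
  deposit: 119.30

Highest: deposit (119.30)
Lowest: interest (57.35)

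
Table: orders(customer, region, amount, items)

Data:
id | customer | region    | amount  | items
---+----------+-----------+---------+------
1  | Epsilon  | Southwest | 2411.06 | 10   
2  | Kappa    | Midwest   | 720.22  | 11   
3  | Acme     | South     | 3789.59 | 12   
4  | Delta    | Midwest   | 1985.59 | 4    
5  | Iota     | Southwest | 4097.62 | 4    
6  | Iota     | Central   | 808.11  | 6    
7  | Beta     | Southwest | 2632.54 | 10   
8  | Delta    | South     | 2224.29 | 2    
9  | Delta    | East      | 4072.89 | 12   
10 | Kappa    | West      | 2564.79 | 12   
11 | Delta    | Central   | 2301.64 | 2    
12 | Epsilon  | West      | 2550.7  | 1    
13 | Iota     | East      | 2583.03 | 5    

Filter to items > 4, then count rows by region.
SELECT region, COUNT(*)
FROM orders
WHERE items > 4
GROUP BY region

Note: WHERE filters rows before grouping.

Result:
  Central: 1
  East: 2
  Midwest: 1
  South: 1
  Southwest: 2
  West: 1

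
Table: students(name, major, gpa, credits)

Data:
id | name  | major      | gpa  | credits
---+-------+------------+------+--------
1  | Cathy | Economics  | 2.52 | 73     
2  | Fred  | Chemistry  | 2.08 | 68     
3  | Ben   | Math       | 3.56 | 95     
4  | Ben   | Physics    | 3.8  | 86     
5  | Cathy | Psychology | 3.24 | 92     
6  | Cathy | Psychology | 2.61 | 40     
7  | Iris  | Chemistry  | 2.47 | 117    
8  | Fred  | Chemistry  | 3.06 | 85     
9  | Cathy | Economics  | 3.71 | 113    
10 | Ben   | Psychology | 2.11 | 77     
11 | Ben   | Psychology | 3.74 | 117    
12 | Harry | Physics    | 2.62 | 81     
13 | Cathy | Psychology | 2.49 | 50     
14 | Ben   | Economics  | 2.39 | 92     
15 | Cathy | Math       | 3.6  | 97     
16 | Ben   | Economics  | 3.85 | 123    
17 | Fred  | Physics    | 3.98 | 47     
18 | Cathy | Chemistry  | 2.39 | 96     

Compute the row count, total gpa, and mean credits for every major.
SELECT major,
       COUNT(*) as cnt,
       SUM(gpa) as total_gpa,
       AVG(credits) as avg_credits
FROM students
GROUP BY major

Result:
  Chemistry: 4 records, 10.00 total gpa, 91.50 avg credits
  Economics: 4 records, 12.47 total gpa, 100.25 avg credits
  Math: 2 records, 7.16 total gpa, 96.00 avg credits
  Physics: 3 records, 10.40 total gpa, 71.33 avg credits
  Psychology: 5 records, 14.19 total gpa, 75.20 avg credits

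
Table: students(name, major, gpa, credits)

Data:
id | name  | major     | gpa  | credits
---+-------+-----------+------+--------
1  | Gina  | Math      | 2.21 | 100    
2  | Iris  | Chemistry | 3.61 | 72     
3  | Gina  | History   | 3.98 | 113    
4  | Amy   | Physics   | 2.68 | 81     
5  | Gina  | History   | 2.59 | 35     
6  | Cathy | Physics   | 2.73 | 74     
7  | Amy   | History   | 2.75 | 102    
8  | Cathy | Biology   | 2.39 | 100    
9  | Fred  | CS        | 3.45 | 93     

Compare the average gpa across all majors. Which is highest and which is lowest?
SELECT major, AVG(gpa)
FROM students
GROUP BY major
ORDER BY AVG(gpa)

All groups:
  Math: 2.21
  Biology: 2.39
  Physics: 2.71
  History: 3.11
  CS: 3.45
  Chemistry: 3.61

Highest: Chemistry (3.61)
Lowest: Math (2.21)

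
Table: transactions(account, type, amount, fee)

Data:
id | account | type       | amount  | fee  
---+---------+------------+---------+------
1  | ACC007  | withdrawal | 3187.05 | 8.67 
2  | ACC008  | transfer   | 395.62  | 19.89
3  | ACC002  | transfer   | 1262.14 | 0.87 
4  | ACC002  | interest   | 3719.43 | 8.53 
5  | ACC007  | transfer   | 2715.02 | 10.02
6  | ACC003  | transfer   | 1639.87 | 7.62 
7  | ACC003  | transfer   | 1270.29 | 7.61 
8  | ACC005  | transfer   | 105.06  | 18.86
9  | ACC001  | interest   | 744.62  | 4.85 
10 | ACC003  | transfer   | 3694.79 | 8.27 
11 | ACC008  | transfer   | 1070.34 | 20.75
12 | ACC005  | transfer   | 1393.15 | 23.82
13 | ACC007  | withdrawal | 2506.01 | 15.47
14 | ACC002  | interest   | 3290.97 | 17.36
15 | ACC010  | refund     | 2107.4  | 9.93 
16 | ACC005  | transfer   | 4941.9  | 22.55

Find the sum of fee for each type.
SELECT type, SUM(fee) as result
FROM transactions
GROUP BY type

Result:
  interest: 30.74
  refund: 9.93
  transfer: 140.26
  withdrawal: 24.14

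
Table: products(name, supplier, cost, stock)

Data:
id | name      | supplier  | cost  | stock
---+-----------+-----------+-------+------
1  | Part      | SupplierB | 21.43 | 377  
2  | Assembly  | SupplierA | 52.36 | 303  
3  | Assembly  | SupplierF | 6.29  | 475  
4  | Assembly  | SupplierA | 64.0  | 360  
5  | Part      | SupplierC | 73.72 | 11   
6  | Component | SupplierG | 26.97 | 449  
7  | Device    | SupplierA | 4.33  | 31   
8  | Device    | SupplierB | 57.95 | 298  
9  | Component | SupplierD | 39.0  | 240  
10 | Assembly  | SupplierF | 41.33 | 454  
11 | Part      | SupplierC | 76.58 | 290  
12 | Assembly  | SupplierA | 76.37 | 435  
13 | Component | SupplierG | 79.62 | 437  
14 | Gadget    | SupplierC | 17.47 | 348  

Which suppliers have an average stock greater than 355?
SELECT supplier, AVG(stock)
FROM products
GROUP BY supplier
HAVING AVG(stock) > 355

Result:
  SupplierF: avg=464.50
  SupplierG: avg=443.00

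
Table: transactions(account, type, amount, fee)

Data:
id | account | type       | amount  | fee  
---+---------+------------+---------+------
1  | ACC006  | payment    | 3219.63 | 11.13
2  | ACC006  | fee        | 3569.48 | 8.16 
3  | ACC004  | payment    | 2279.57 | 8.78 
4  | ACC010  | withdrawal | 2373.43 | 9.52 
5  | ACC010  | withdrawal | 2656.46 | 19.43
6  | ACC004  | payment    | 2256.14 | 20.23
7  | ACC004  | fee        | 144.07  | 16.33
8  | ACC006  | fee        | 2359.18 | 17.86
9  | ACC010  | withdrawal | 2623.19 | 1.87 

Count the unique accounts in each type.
SELECT type, COUNT(DISTINCT account)
FROM transactions
GROUP BY type

Result:
  fee: 2 distinct
  payment: 2 distinct
  withdrawal: 1 distinct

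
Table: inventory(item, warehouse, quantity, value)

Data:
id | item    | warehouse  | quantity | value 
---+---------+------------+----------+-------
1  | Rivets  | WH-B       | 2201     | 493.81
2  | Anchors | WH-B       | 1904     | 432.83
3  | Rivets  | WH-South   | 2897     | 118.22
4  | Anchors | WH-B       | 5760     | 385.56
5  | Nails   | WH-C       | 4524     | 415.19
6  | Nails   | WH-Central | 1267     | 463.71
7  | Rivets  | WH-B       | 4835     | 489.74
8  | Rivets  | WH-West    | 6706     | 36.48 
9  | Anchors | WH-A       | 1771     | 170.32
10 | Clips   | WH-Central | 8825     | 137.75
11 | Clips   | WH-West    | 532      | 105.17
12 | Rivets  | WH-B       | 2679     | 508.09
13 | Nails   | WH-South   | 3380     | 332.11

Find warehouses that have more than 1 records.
SELECT warehouse, COUNT(*) as cnt
FROM inventory
GROUP BY warehouse
HAVING COUNT(*) > 1

Result:
  WH-B: 5
  WH-Central: 2
  WH-South: 2
  WH-West: 2

Note: HAVING filters groups after aggregation, WHERE filters rows before.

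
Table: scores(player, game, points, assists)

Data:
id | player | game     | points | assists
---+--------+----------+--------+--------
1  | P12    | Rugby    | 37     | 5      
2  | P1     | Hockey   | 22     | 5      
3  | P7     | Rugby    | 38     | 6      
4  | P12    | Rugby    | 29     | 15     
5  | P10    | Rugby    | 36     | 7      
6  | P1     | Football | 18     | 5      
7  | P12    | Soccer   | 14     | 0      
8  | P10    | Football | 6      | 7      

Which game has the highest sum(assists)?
SELECT game, SUM(assists) as val
FROM scores
GROUP BY game
ORDER BY val DESC
LIMIT 1

Result: Rugby with sum(assists) = 33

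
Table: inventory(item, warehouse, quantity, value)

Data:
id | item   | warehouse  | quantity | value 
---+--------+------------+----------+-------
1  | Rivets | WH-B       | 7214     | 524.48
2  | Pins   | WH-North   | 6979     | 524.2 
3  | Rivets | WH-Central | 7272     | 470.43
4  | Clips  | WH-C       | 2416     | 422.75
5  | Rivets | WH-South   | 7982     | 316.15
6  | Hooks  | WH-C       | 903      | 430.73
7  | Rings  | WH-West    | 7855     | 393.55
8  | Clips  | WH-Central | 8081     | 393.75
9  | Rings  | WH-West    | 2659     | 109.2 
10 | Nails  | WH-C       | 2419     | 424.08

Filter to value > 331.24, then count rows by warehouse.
SELECT warehouse, COUNT(*)
FROM inventory
WHERE value > 331.24
GROUP BY warehouse

Note: WHERE filters rows before grouping.

Result:
  WH-B: 1
  WH-C: 3
  WH-Central: 2
  WH-North: 1
  WH-West: 1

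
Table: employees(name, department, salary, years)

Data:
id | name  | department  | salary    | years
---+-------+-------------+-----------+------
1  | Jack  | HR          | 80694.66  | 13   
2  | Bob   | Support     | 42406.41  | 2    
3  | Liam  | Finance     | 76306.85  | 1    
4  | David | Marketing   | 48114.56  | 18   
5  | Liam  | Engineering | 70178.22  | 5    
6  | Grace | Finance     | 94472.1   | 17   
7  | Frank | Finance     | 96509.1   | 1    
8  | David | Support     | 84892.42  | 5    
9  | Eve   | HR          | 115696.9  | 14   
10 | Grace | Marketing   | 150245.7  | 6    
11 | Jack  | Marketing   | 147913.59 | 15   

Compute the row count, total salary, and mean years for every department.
SELECT department,
       COUNT(*) as cnt,
       SUM(salary) as total_salary,
       AVG(years) as avg_years
FROM employees
GROUP BY department

Result:
  Engineering: 1 records, 70178.22 total salary, 5.00 avg years
  Finance: 3 records, 267288.05 total salary, 6.33 avg years
  HR: 2 records, 196391.56 total salary, 13.50 avg years
  Marketing: 3 records, 346273.85 total salary, 13.00 avg years
  Support: 2 records, 127298.83 total salary, 3.50 avg years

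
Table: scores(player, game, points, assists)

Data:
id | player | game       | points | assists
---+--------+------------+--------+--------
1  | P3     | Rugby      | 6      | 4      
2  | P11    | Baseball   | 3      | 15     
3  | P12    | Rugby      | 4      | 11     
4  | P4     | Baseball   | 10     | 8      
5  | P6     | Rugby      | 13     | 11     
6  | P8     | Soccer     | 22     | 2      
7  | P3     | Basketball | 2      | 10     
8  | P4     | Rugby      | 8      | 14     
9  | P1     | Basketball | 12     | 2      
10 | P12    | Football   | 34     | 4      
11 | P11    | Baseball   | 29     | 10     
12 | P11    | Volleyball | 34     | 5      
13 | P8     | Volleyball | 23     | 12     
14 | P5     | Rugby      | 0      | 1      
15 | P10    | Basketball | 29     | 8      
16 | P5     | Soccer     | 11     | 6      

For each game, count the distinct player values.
SELECT game, COUNT(DISTINCT player)
FROM scores
GROUP BY game

Result:
  Baseball: 2 distinct
  Basketball: 3 distinct
  Football: 1 distinct
  Rugby: 5 distinct
  Soccer: 2 distinct
  Volleyball: 2 distinct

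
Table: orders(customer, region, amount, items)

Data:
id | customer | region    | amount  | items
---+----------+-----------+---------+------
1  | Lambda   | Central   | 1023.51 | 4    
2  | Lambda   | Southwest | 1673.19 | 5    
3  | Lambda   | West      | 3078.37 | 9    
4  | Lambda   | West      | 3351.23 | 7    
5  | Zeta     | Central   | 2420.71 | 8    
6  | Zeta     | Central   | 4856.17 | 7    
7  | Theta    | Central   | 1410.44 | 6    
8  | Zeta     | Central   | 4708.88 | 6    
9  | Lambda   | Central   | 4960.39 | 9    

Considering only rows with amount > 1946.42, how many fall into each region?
SELECT region, COUNT(*)
FROM orders
WHERE amount > 1946.42
GROUP BY region

Note: WHERE filters rows before grouping.

Result:
  Central: 4
  West: 2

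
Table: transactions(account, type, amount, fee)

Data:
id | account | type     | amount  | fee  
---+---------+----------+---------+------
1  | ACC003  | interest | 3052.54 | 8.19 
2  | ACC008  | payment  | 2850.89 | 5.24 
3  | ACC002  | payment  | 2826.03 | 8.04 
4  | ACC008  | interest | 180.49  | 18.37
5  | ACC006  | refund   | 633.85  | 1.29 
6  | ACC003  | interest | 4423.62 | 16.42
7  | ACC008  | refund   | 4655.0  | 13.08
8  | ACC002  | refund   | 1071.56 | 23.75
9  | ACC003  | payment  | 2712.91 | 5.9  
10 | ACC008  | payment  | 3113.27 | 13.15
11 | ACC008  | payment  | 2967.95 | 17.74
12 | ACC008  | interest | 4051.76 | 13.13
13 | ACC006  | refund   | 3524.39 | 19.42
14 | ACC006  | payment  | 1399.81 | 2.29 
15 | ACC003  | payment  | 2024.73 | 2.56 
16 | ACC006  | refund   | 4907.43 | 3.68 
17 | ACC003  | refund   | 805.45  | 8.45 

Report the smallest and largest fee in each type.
SELECT type, MIN(fee), MAX(fee)
FROM transactions
GROUP BY type

Result:
  interest: min=8.19, max=18.37
  payment: min=2.29, max=17.74
  refund: min=1.29, max=23.75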